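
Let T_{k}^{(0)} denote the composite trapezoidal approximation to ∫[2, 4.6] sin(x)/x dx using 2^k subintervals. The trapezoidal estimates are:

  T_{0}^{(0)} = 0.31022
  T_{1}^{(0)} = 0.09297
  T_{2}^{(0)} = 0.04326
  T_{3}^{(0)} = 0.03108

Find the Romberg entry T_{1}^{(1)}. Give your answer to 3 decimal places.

T_{1}^{(1)} = (4·0.09297 − 0.31022) / 3 = 0.02055

0.021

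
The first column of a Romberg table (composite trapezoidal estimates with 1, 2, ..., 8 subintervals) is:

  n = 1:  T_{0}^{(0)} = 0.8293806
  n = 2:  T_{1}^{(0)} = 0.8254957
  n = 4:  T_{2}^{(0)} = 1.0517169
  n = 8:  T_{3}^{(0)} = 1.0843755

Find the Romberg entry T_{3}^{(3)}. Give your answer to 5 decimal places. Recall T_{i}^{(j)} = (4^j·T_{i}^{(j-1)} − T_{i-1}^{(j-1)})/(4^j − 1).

1.09228

Richardson extrapolation on the trapezoidal column (denominator 4−1=3):
T_{1}^{(1)} = 0.8254957 + (0.8254957 − 0.8293806)/3 = 0.8242007
T_{2}^{(1)} = 1.0517169 + (1.0517169 − 0.8254957)/3 = 1.1271240
T_{3}^{(1)} = 1.0843755 + (1.0843755 − 1.0517169)/3 = 1.0952617
T_{2}^{(2)} = (16·1.1271240 − 0.8242007) / 15 = 1.1473189
T_{3}^{(2)} = 1.0952617 + (1.0952617 − 1.1271240)/15 = 1.0931375
T_{3}^{(3)} = 1.0931375 + (1.0931375 − 1.1473189)/63 = 1.0922775
(Column j=1 coincides with Simpson's rule on the same nodes.)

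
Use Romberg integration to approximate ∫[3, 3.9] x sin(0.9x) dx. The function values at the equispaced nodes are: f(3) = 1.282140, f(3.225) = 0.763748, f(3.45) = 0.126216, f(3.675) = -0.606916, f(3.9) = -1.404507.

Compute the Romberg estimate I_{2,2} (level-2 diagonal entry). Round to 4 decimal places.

I_{0,0} (trapezoid, 1 panel, h=0.9000): -0.055065
I_{1,0} (trapezoid, 2 panels, h=0.4500): 0.029265
I_{2,0} (trapezoid, 4 panels, h=0.2250): 0.049920
I_{1,1} = 0.029265 + (0.029265 − (-0.055065))/3 = 0.057375
I_{2,1} = 0.049920 + (0.049920 − 0.029265)/3 = 0.056805
I_{2,2} = 0.056805 + (0.056805 − 0.057375)/15 = 0.056767

0.0568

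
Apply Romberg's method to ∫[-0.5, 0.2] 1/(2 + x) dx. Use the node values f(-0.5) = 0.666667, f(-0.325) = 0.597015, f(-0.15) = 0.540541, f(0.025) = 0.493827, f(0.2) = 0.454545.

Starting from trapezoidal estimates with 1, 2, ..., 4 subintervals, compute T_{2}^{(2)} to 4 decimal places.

0.3830

T_{0}^{(0)} (trapezoid, 1 panel, h=0.7000): 0.392424
T_{1}^{(0)} (trapezoid, 2 panels, h=0.3500): 0.385401
T_{2}^{(0)} (trapezoid, 4 panels, h=0.1750): 0.383598
T_{1}^{(1)} = 0.385401 + (0.385401 − 0.392424)/3 = 0.383060
T_{2}^{(1)} = 0.383598 + (0.383598 − 0.385401)/3 = 0.382997
T_{2}^{(2)} = 0.382997 + (0.382997 − 0.383060)/15 = 0.382993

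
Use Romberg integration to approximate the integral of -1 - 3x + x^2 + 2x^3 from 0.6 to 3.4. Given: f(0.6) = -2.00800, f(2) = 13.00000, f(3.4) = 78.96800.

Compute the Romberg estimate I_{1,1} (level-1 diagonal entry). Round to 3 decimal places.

I_{0,0} (trapezoid, 1 panel, h=2.8000): 107.74400
I_{1,0} (trapezoid, 2 panels, h=1.4000): 72.07200
I_{1,1} = 72.07200 + (72.07200 − 107.74400)/3 = 60.18133

60.181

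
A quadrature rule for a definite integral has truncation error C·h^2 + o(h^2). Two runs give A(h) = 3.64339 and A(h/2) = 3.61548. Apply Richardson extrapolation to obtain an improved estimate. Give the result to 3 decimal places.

3.606

Extrapolated value = (4·A(h/2) − A(h)) / (4 − 1)
= (4·3.61548 − 3.64339) / 3
= 10.81853 / 3 = 3.60618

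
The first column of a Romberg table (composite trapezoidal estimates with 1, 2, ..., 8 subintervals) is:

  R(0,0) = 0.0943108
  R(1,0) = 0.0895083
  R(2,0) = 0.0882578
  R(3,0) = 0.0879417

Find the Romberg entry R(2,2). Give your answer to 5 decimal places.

R(1,1) = 0.0895083 + (0.0895083 − 0.0943108)/3 = 0.0879075
R(2,1) = (4·0.0882578 − 0.0895083) / 3 = 0.0878410
R(2,2) = (16·0.0878410 − 0.0879075) / 15 = 0.0878366
(Column j=1 coincides with Simpson's rule on the same nodes.)

0.08784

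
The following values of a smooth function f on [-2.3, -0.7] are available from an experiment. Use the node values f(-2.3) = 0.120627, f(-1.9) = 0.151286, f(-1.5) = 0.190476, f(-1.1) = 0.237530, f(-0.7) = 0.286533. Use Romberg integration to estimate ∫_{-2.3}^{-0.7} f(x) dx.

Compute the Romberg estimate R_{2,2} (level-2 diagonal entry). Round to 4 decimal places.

0.3125

R_{0,0} (trapezoid, 1 panel, h=1.6000): 0.325728
R_{1,0} (trapezoid, 2 panels, h=0.8000): 0.315245
R_{2,0} (trapezoid, 4 panels, h=0.4000): 0.313149
R_{1,1} = 0.315245 + (0.315245 − 0.325728)/3 = 0.311751
R_{2,1} = 0.313149 + (0.313149 − 0.315245)/3 = 0.312450
R_{2,2} = 0.312450 + (0.312450 − 0.311751)/15 = 0.312497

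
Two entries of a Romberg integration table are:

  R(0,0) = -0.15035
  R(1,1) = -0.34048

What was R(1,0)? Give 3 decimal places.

From R(1,1) = (4·R(1,0) − R(0,0))/3, solve for R(1,0):
4·R(1,0) = 3·(-0.34048) + (-0.15035) = -1.17179
R(1,0) = -0.29295

-0.293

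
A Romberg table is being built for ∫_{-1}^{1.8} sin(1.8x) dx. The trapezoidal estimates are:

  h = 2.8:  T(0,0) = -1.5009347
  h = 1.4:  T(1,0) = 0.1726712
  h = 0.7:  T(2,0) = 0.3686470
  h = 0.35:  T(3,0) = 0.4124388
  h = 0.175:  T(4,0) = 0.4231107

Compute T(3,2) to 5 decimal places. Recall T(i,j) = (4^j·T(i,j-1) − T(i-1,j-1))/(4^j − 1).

Richardson extrapolation on the trapezoidal column (denominator 4−1=3):
T(2,1) = (4·0.3686470 − 0.1726712) / 3 = 0.4339723
T(3,1) = 0.4124388 + (0.4124388 − 0.3686470)/3 = 0.4270361
T(3,2) = (16·0.4270361 − 0.4339723) / 15 = 0.4265737

0.42657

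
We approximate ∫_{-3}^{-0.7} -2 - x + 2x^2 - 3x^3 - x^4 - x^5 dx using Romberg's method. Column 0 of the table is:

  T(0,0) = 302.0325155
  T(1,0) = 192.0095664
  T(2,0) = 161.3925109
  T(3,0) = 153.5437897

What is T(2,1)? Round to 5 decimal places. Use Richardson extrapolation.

151.18683

T(2,1) = (4·161.3925109 − 192.0095664) / 3 = 151.1868257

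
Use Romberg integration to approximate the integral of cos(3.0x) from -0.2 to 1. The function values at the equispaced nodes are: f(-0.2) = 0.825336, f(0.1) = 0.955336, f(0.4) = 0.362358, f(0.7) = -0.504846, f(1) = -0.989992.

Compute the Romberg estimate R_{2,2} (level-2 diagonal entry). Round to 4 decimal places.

R_{0,0} (trapezoid, 1 panel, h=1.2000): -0.098794
R_{1,0} (trapezoid, 2 panels, h=0.6000): 0.168018
R_{2,0} (trapezoid, 4 panels, h=0.3000): 0.219156
R_{1,1} = 0.168018 + (0.168018 − (-0.098794))/3 = 0.256955
R_{2,1} = 0.219156 + (0.219156 − 0.168018)/3 = 0.236202
R_{2,2} = 0.236202 + (0.236202 − 0.256955)/15 = 0.234818

0.2348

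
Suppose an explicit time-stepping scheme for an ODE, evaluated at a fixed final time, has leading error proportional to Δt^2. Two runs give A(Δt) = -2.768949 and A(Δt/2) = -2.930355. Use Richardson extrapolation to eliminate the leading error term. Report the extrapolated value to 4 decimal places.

-2.9842

The leading error scales as Δt^2; refining by a factor of 2 reduces it by 2^2 = 4.
Extrapolated value = (4·A(Δt/2) − A(Δt)) / (4 − 1)
= (4·(-2.930355) − (-2.768949)) / 3
= -8.952471 / 3 = -2.984157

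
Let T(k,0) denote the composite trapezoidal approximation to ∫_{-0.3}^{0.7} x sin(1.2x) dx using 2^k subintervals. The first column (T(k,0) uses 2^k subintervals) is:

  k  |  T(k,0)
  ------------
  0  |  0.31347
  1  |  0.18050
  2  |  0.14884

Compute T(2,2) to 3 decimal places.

Richardson extrapolation on the trapezoidal column (denominator 4−1=3):
T(1,1) = 0.18050 + (0.18050 − 0.31347)/3 = 0.13618
T(2,1) = 0.14884 + (0.14884 − 0.18050)/3 = 0.13829
T(2,2) = (16·0.13829 − 0.13618) / 15 = 0.13843

0.138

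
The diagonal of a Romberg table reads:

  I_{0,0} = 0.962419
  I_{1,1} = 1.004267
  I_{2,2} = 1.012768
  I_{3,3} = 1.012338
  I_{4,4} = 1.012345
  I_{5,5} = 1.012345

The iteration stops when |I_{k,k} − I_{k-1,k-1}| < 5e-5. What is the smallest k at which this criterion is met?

k = 4

|I_{1,1} − I_{0,0}| = 0.041848 ≥ 5e-5
|I_{2,2} − I_{1,1}| = 0.008501 ≥ 5e-5
|I_{3,3} − I_{2,2}| = 0.000430 ≥ 5e-5
|I_{4,4} − I_{3,3}| = 0.000007 < 5e-5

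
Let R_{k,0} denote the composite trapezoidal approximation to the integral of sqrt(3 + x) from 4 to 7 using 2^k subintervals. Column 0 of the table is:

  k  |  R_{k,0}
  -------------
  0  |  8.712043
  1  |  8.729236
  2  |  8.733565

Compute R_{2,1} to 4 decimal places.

8.7350

Richardson extrapolation on the trapezoidal column (denominator 4−1=3):
R_{2,1} = (4·8.733565 − 8.729236) / 3 = 8.735008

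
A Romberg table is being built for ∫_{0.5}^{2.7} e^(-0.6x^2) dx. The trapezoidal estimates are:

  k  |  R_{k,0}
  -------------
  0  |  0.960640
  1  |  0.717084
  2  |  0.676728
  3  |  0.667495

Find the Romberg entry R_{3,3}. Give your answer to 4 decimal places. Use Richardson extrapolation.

0.6645

R_{1,1} = 0.717084 + (0.717084 − 0.960640)/3 = 0.635899
R_{2,1} = (4·0.676728 − 0.717084) / 3 = 0.663276
R_{3,1} = (4·0.667495 − 0.676728) / 3 = 0.664417
R_{2,2} = (16·0.663276 − 0.635899) / 15 = 0.665101
R_{3,2} = 0.664417 + (0.664417 − 0.663276)/15 = 0.664493
R_{3,3} = (64·0.664493 − 0.665101) / 63 = 0.664483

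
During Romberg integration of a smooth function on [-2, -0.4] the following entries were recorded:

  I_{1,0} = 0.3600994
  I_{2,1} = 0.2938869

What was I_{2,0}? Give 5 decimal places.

0.31044

From I_{2,1} = (4·I_{2,0} − I_{1,0})/3, solve for I_{2,0}:
4·I_{2,0} = 3·0.2938869 + 0.3600994 = 1.2417601
I_{2,0} = 0.3104400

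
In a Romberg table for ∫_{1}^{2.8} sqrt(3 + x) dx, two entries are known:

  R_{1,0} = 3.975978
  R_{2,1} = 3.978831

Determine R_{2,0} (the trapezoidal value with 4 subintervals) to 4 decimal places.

From R_{2,1} = (4·R_{2,0} − R_{1,0})/3, solve for R_{2,0}:
4·R_{2,0} = 3·3.978831 + 3.975978 = 15.912471
R_{2,0} = 3.978118

3.9781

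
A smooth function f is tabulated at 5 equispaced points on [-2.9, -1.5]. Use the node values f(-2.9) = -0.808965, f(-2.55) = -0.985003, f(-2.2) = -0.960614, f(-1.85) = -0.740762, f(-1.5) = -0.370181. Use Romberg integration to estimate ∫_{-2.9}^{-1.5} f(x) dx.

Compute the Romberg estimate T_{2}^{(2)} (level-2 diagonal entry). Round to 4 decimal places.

-1.1668

T_{0}^{(0)} (trapezoid, 1 panel, h=1.4000): -0.825402
T_{1}^{(0)} (trapezoid, 2 panels, h=0.7000): -1.085131
T_{2}^{(0)} (trapezoid, 4 panels, h=0.3500): -1.146583
T_{1}^{(1)} = -1.085131 + (-1.085131 − (-0.825402))/3 = -1.171707
T_{2}^{(1)} = -1.146583 + (-1.146583 − (-1.085131))/3 = -1.167067
T_{2}^{(2)} = -1.167067 + (-1.167067 − (-1.171707))/15 = -1.166758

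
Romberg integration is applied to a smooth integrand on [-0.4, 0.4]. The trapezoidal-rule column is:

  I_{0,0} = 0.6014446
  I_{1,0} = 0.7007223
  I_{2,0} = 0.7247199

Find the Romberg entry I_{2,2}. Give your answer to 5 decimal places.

I_{1,1} = (4·0.7007223 − 0.6014446) / 3 = 0.7338149
I_{2,1} = 0.7247199 + (0.7247199 − 0.7007223)/3 = 0.7327191
I_{2,2} = (16·0.7327191 − 0.7338149) / 15 = 0.7326460

0.73265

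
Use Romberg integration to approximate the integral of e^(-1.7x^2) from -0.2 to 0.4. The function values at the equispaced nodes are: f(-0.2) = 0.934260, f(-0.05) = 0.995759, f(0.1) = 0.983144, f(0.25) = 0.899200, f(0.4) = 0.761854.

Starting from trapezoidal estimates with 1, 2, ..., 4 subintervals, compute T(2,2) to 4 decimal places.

0.5621

T(0,0) (trapezoid, 1 panel, h=0.6000): 0.508834
T(1,0) (trapezoid, 2 panels, h=0.3000): 0.549360
T(2,0) (trapezoid, 4 panels, h=0.1500): 0.558924
T(1,1) = 0.549360 + (0.549360 − 0.508834)/3 = 0.562869
T(2,1) = 0.558924 + (0.558924 − 0.549360)/3 = 0.562112
T(2,2) = 0.562112 + (0.562112 − 0.562869)/15 = 0.562062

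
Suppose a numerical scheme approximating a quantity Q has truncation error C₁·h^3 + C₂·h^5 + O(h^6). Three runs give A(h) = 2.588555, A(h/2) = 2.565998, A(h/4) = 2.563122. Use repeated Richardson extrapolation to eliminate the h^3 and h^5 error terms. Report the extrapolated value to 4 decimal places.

First eliminate the h^3 term (factor 2^3 = 8):
  B₁ = (8·2.565998 − 2.588555)/7 = 2.562776
  B₂ = (8·2.563122 − 2.565998)/7 = 2.562711
Then eliminate the h^5 term (factor 2^5 = 32):
  (32·2.562711 − 2.562776)/31 = 2.562709

2.5627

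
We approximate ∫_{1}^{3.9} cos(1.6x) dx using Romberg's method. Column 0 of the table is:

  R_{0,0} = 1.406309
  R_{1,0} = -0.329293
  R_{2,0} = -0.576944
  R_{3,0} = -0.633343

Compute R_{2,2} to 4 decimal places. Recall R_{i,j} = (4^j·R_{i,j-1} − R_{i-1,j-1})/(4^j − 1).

Richardson extrapolation on the trapezoidal column (denominator 4−1=3):
R_{1,1} = -0.329293 + (-0.329293 − 1.406309)/3 = -0.907827
R_{2,1} = (4·(-0.576944) − (-0.329293)) / 3 = -0.659494
R_{2,2} = (16·(-0.659494) − (-0.907827)) / 15 = -0.642938
(Column j=1 coincides with Simpson's rule on the same nodes.)

-0.6429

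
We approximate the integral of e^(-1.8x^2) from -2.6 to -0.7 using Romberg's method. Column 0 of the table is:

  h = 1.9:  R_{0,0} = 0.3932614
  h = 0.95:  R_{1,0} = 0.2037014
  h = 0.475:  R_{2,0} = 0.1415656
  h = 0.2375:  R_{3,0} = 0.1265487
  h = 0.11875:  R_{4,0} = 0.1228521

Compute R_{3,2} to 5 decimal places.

0.12159

Richardson extrapolation on the trapezoidal column (denominator 4−1=3):
R_{2,1} = 0.1415656 + (0.1415656 − 0.2037014)/3 = 0.1208537
R_{3,1} = 0.1265487 + (0.1265487 − 0.1415656)/3 = 0.1215431
R_{3,2} = (16·0.1215431 − 0.1208537) / 15 = 0.1215891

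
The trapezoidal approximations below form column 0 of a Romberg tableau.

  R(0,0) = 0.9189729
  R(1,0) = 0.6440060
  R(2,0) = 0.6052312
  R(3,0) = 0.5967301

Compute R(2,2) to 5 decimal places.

R(1,1) = (4·0.6440060 − 0.9189729) / 3 = 0.5523504
R(2,1) = (4·0.6052312 − 0.6440060) / 3 = 0.5923063
R(2,2) = 0.5923063 + (0.5923063 − 0.5523504)/15 = 0.5949700
(Column j=1 coincides with Simpson's rule on the same nodes.)

0.59497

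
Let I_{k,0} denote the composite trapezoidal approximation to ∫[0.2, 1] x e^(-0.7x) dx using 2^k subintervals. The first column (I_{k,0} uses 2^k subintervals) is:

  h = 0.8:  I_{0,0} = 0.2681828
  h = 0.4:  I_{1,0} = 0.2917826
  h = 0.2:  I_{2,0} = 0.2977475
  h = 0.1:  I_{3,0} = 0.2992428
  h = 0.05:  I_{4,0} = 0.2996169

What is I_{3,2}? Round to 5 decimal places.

0.29974

Richardson extrapolation on the trapezoidal column (denominator 4−1=3):
I_{2,1} = (4·0.2977475 − 0.2917826) / 3 = 0.2997358
I_{3,1} = 0.2992428 + (0.2992428 − 0.2977475)/3 = 0.2997412
I_{3,2} = (16·0.2997412 − 0.2997358) / 15 = 0.2997416
(Column j=1 coincides with Simpson's rule on the same nodes.)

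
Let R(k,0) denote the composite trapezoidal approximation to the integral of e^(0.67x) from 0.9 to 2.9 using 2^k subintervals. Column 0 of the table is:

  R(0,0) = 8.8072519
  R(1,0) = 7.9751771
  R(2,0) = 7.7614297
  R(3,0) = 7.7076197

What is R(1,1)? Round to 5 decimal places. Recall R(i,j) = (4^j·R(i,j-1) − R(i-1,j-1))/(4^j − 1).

Richardson extrapolation on the trapezoidal column (denominator 4−1=3):
R(1,1) = 7.9751771 + (7.9751771 − 8.8072519)/3 = 7.6978188

7.69782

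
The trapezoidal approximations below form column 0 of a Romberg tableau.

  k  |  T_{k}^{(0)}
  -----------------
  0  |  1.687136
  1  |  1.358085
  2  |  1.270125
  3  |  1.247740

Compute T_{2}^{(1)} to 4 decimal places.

Richardson extrapolation on the trapezoidal column (denominator 4−1=3):
T_{2}^{(1)} = 1.270125 + (1.270125 − 1.358085)/3 = 1.240805
(Column j=1 coincides with Simpson's rule on the same nodes.)

1.2408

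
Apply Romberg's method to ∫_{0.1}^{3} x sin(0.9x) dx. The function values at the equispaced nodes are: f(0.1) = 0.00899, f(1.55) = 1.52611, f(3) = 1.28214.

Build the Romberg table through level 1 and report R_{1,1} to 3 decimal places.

3.575

R_{0,0} (trapezoid, 1 panel, h=2.9000): 1.87214
R_{1,0} (trapezoid, 2 panels, h=1.4500): 3.14893
R_{1,1} = 3.14893 + (3.14893 − 1.87214)/3 = 3.57453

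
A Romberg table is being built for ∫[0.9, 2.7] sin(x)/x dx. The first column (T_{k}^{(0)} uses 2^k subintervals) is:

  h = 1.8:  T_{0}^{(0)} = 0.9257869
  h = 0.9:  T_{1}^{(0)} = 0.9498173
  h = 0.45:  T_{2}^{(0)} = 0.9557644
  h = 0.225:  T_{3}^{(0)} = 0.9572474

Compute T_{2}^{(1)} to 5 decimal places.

T_{2}^{(1)} = 0.9557644 + (0.9557644 − 0.9498173)/3 = 0.9577468

0.95775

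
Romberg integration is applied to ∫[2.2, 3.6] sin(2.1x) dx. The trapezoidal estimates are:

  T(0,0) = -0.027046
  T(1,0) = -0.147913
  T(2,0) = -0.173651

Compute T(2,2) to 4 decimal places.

T(1,1) = -0.147913 + (-0.147913 − (-0.027046))/3 = -0.188202
T(2,1) = (4·(-0.173651) − (-0.147913)) / 3 = -0.182230
T(2,2) = (16·(-0.182230) − (-0.188202)) / 15 = -0.181832

-0.1818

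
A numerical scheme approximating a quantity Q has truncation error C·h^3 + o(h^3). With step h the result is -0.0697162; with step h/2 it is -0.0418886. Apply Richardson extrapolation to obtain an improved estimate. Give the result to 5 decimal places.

-0.03791

The leading error scales as h^3; refining by a factor of 2 reduces it by 2^3 = 8.
Extrapolated value = (8·A(h/2) − A(h)) / (8 − 1)
= (8·(-0.0418886) − (-0.0697162)) / 7
= -0.2653926 / 7 = -0.0379132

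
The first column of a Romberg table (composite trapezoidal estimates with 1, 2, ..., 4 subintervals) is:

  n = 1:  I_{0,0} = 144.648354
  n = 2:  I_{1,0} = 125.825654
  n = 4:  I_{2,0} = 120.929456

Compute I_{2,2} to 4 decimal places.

119.2805

Richardson extrapolation on the trapezoidal column (denominator 4−1=3):
I_{1,1} = 125.825654 + (125.825654 − 144.648354)/3 = 119.551421
I_{2,1} = 120.929456 + (120.929456 − 125.825654)/3 = 119.297390
I_{2,2} = 119.297390 + (119.297390 − 119.551421)/15 = 119.280455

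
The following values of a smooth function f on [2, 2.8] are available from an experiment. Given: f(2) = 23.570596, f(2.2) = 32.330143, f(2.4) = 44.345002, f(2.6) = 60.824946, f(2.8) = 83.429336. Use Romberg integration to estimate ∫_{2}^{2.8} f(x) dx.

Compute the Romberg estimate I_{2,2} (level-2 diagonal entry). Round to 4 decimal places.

37.8854

I_{0,0} (trapezoid, 1 panel, h=0.8000): 42.799973
I_{1,0} (trapezoid, 2 panels, h=0.4000): 39.137987
I_{2,0} (trapezoid, 4 panels, h=0.2000): 38.200011
I_{1,1} = 39.137987 + (39.137987 − 42.799973)/3 = 37.917325
I_{2,1} = 38.200011 + (38.200011 − 39.137987)/3 = 37.887352
I_{2,2} = 37.887352 + (37.887352 − 37.917325)/15 = 37.885354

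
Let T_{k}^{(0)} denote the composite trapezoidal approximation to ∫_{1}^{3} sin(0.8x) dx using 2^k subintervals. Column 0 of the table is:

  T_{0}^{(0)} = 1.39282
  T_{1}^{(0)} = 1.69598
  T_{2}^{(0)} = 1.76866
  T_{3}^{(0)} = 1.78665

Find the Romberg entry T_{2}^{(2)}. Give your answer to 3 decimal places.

Richardson extrapolation on the trapezoidal column (denominator 4−1=3):
T_{1}^{(1)} = (4·1.69598 − 1.39282) / 3 = 1.79703
T_{2}^{(1)} = 1.76866 + (1.76866 − 1.69598)/3 = 1.79289
T_{2}^{(2)} = (16·1.79289 − 1.79703) / 15 = 1.79261

1.793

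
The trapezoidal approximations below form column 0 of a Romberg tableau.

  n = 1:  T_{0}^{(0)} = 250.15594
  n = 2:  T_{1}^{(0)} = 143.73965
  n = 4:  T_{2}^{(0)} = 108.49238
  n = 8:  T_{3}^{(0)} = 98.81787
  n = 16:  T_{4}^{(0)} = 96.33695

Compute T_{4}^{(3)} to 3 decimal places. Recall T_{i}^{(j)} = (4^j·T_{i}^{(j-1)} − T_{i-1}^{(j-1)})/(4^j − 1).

95.504

Richardson extrapolation on the trapezoidal column (denominator 4−1=3):
T_{2}^{(1)} = (4·108.49238 − 143.73965) / 3 = 96.74329
T_{3}^{(1)} = (4·98.81787 − 108.49238) / 3 = 95.59303
T_{4}^{(1)} = (4·96.33695 − 98.81787) / 3 = 95.50998
T_{3}^{(2)} = (16·95.59303 − 96.74329) / 15 = 95.51635
T_{4}^{(2)} = (16·95.50998 − 95.59303) / 15 = 95.50444
T_{4}^{(3)} = 95.50444 + (95.50444 − 95.51635)/63 = 95.50425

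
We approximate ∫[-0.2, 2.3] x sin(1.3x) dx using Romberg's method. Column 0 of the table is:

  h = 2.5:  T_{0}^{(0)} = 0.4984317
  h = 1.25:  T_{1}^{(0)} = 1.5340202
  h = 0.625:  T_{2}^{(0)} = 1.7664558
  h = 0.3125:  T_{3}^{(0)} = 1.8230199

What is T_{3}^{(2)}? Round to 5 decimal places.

Richardson extrapolation on the trapezoidal column (denominator 4−1=3):
T_{2}^{(1)} = (4·1.7664558 − 1.5340202) / 3 = 1.8439343
T_{3}^{(1)} = 1.8230199 + (1.8230199 − 1.7664558)/3 = 1.8418746
T_{3}^{(2)} = (16·1.8418746 − 1.8439343) / 15 = 1.8417373

1.84174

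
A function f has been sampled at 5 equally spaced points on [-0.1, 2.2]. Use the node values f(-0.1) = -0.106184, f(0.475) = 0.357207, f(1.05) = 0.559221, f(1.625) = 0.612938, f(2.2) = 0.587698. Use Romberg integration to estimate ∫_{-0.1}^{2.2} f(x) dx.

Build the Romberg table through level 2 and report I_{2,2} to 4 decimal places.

I_{0,0} (trapezoid, 1 panel, h=2.3000): 0.553741
I_{1,0} (trapezoid, 2 panels, h=1.1500): 0.919975
I_{2,0} (trapezoid, 4 panels, h=0.5750): 1.017821
I_{1,1} = 0.919975 + (0.919975 − 0.553741)/3 = 1.042053
I_{2,1} = 1.017821 + (1.017821 − 0.919975)/3 = 1.050436
I_{2,2} = 1.050436 + (1.050436 − 1.042053)/15 = 1.050995

1.0510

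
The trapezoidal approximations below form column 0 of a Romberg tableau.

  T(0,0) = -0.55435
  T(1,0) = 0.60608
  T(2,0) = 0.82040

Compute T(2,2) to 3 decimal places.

0.885

T(1,1) = (4·0.60608 − (-0.55435)) / 3 = 0.99289
T(2,1) = 0.82040 + (0.82040 − 0.60608)/3 = 0.89184
T(2,2) = (16·0.89184 − 0.99289) / 15 = 0.88510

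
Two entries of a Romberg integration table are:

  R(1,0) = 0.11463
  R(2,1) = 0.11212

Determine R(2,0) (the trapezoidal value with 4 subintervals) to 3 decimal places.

From R(2,1) = (4·R(2,0) − R(1,0))/3, solve for R(2,0):
4·R(2,0) = 3·0.11212 + 0.11463 = 0.45099
R(2,0) = 0.11275

0.113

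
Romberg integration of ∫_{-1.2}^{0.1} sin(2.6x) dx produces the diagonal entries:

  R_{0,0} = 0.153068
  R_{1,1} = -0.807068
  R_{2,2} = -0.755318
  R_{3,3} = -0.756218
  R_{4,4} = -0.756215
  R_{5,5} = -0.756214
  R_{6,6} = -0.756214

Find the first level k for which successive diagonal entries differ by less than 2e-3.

|R_{1,1} − R_{0,0}| = 0.960136 ≥ 2e-3
|R_{2,2} − R_{1,1}| = 0.051750 ≥ 2e-3
|R_{3,3} − R_{2,2}| = 0.000900 < 2e-3

k = 3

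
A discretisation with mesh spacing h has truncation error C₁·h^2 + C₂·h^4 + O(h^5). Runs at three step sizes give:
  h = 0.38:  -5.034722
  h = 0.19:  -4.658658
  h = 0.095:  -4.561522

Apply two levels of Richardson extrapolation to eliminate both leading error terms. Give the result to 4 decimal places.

First eliminate the h^2 term (factor 2^2 = 4):
  B₁ = (4·(-4.658658) − (-5.034722))/3 = -4.533303
  B₂ = (4·(-4.561522) − (-4.658658))/3 = -4.529143
Then eliminate the h^4 term (factor 2^4 = 16):
  (16·(-4.529143) − (-4.533303))/15 = -4.528866

-4.5289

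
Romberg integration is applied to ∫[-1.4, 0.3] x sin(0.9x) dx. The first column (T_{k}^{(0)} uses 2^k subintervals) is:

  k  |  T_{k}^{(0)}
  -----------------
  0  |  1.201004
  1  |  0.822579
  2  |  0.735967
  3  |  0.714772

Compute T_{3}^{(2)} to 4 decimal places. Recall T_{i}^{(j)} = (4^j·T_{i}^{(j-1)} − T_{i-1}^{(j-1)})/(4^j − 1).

Richardson extrapolation on the trapezoidal column (denominator 4−1=3):
T_{2}^{(1)} = 0.735967 + (0.735967 − 0.822579)/3 = 0.707096
T_{3}^{(1)} = (4·0.714772 − 0.735967) / 3 = 0.707707
T_{3}^{(2)} = 0.707707 + (0.707707 − 0.707096)/15 = 0.707748

0.7077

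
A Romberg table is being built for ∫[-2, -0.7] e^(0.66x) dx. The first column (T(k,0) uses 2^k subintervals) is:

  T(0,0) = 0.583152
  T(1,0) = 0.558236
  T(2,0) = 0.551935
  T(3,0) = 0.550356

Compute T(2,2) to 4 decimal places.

0.5498

Richardson extrapolation on the trapezoidal column (denominator 4−1=3):
T(1,1) = (4·0.558236 − 0.583152) / 3 = 0.549931
T(2,1) = (4·0.551935 − 0.558236) / 3 = 0.549835
T(2,2) = (16·0.549835 − 0.549931) / 15 = 0.549829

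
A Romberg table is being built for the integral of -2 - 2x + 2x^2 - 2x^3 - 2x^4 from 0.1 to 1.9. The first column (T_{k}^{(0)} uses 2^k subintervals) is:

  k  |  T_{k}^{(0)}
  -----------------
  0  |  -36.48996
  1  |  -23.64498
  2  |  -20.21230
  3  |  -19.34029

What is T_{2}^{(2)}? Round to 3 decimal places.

-19.048

Richardson extrapolation on the trapezoidal column (denominator 4−1=3):
T_{1}^{(1)} = -23.64498 + (-23.64498 − (-36.48996))/3 = -19.36332
T_{2}^{(1)} = -20.21230 + (-20.21230 − (-23.64498))/3 = -19.06807
T_{2}^{(2)} = -19.06807 + (-19.06807 − (-19.36332))/15 = -19.04839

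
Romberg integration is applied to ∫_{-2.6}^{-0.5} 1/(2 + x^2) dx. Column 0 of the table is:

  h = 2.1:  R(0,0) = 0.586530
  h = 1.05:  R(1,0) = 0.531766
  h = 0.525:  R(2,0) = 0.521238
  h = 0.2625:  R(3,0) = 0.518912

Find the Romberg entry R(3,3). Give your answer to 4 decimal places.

0.5182

R(1,1) = 0.531766 + (0.531766 − 0.586530)/3 = 0.513511
R(2,1) = (4·0.521238 − 0.531766) / 3 = 0.517729
R(3,1) = (4·0.518912 − 0.521238) / 3 = 0.518137
R(2,2) = (16·0.517729 − 0.513511) / 15 = 0.518010
R(3,2) = 0.518137 + (0.518137 − 0.517729)/15 = 0.518164
R(3,3) = 0.518164 + (0.518164 − 0.518010)/63 = 0.518166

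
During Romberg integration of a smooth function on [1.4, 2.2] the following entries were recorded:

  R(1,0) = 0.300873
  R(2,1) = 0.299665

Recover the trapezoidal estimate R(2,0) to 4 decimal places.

0.3000

From R(2,1) = (4·R(2,0) − R(1,0))/3, solve for R(2,0):
4·R(2,0) = 3·0.299665 + 0.300873 = 1.199868
R(2,0) = 0.299967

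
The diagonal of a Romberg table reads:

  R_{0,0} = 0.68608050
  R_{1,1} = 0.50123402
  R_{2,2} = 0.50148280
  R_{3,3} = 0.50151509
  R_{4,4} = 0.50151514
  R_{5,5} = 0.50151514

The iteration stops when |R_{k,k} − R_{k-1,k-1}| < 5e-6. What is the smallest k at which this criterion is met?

k = 4

|R_{1,1} − R_{0,0}| = 0.18484648 ≥ 5e-6
|R_{2,2} − R_{1,1}| = 0.00024878 ≥ 5e-6
|R_{3,3} − R_{2,2}| = 0.00003229 ≥ 5e-6
|R_{4,4} − R_{3,3}| = 0.00000005 < 5e-6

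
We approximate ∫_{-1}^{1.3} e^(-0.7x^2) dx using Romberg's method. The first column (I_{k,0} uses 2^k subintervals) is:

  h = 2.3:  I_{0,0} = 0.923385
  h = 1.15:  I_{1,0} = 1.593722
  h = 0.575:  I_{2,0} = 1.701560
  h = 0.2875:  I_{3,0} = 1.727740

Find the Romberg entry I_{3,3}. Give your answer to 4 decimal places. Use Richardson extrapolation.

1.7365

Richardson extrapolation on the trapezoidal column (denominator 4−1=3):
I_{1,1} = (4·1.593722 − 0.923385) / 3 = 1.817168
I_{2,1} = 1.701560 + (1.701560 − 1.593722)/3 = 1.737506
I_{3,1} = (4·1.727740 − 1.701560) / 3 = 1.736467
I_{2,2} = (16·1.737506 − 1.817168) / 15 = 1.732195
I_{3,2} = (16·1.736467 − 1.737506) / 15 = 1.736398
I_{3,3} = 1.736398 + (1.736398 − 1.732195)/63 = 1.736465
(Column j=1 coincides with Simpson's rule on the same nodes.)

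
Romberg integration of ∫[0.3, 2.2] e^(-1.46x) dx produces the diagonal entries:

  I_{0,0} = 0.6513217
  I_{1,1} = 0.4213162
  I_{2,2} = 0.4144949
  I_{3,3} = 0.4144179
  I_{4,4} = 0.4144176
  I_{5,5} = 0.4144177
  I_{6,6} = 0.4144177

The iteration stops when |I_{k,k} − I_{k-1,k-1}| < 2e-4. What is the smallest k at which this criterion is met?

k = 3

|I_{1,1} − I_{0,0}| = 0.2300055 ≥ 2e-4
|I_{2,2} − I_{1,1}| = 0.0068213 ≥ 2e-4
|I_{3,3} − I_{2,2}| = 0.0000770 < 2e-4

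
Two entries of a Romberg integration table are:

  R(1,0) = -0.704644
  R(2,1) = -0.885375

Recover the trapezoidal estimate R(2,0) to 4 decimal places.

-0.8402

From R(2,1) = (4·R(2,0) − R(1,0))/3, solve for R(2,0):
4·R(2,0) = 3·(-0.885375) + (-0.704644) = -3.360769
R(2,0) = -0.840192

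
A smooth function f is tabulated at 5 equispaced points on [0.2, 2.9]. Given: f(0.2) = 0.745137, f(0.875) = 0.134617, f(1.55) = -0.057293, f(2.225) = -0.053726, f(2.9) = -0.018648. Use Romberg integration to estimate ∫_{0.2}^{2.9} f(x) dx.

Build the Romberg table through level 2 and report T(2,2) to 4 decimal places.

T(0,0) (trapezoid, 1 panel, h=2.7000): 0.980760
T(1,0) (trapezoid, 2 panels, h=1.3500): 0.413035
T(2,0) (trapezoid, 4 panels, h=0.6750): 0.261119
T(1,1) = 0.413035 + (0.413035 − 0.980760)/3 = 0.223793
T(2,1) = 0.261119 + (0.261119 − 0.413035)/3 = 0.210480
T(2,2) = 0.210480 + (0.210480 − 0.223793)/15 = 0.209592

0.2096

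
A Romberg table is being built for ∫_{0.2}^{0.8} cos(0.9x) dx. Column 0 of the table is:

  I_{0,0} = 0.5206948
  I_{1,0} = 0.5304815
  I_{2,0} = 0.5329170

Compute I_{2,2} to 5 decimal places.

I_{1,1} = 0.5304815 + (0.5304815 − 0.5206948)/3 = 0.5337437
I_{2,1} = 0.5329170 + (0.5329170 − 0.5304815)/3 = 0.5337288
I_{2,2} = (16·0.5337288 − 0.5337437) / 15 = 0.5337278

0.53373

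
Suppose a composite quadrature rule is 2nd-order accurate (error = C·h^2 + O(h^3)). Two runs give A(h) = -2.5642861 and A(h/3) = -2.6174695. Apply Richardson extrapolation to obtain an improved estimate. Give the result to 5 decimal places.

The leading error scales as h^2; refining by a factor of 3 reduces it by 3^2 = 9.
Extrapolated value = (9·A(h/3) − A(h)) / (9 − 1)
= (9·(-2.6174695) − (-2.5642861)) / 8
= -20.9929394 / 8 = -2.6241174

-2.62412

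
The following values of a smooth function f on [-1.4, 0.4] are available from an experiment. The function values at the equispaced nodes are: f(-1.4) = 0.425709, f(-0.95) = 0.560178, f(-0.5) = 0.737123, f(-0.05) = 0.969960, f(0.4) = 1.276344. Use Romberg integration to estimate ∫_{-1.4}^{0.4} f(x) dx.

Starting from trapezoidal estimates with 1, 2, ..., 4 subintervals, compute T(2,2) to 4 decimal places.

T(0,0) (trapezoid, 1 panel, h=1.8000): 1.531848
T(1,0) (trapezoid, 2 panels, h=0.9000): 1.429335
T(2,0) (trapezoid, 4 panels, h=0.4500): 1.403229
T(1,1) = 1.429335 + (1.429335 − 1.531848)/3 = 1.395164
T(2,1) = 1.403229 + (1.403229 − 1.429335)/3 = 1.394527
T(2,2) = 1.394527 + (1.394527 − 1.395164)/15 = 1.394485

1.3945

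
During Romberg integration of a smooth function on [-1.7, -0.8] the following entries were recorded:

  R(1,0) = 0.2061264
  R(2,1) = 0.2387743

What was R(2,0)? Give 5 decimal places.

0.23061

From R(2,1) = (4·R(2,0) − R(1,0))/3, solve for R(2,0):
4·R(2,0) = 3·0.2387743 + 0.2061264 = 0.9224493
R(2,0) = 0.2306123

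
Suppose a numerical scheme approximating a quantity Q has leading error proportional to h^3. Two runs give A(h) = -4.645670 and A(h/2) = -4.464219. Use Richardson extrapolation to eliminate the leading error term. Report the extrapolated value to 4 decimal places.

-4.4383

The leading error scales as h^3; refining by a factor of 2 reduces it by 2^3 = 8.
Extrapolated value = (8·A(h/2) − A(h)) / (8 − 1)
= (8·(-4.464219) − (-4.645670)) / 7
= -31.068082 / 7 = -4.438297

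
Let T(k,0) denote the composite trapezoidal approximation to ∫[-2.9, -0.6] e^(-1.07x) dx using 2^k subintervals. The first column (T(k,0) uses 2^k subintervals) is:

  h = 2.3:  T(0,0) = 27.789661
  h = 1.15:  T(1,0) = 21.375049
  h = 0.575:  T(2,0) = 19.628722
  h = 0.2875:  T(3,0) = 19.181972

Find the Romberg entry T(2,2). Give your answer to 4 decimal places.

T(1,1) = 21.375049 + (21.375049 − 27.789661)/3 = 19.236845
T(2,1) = (4·19.628722 − 21.375049) / 3 = 19.046613
T(2,2) = (16·19.046613 − 19.236845) / 15 = 19.033931
(Column j=1 coincides with Simpson's rule on the same nodes.)

19.0339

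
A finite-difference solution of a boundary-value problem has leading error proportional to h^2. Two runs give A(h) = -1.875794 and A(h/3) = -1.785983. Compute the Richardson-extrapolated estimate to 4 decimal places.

Extrapolated value = (9·A(h/3) − A(h)) / (9 − 1)
= (9·(-1.785983) − (-1.875794)) / 8
= -14.198053 / 8 = -1.774757

-1.7748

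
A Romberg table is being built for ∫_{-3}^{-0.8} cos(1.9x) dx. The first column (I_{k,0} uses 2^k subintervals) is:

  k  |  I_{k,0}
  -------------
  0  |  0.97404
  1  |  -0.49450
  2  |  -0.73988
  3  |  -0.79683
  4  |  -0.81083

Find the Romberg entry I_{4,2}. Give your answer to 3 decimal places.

-0.815

Richardson extrapolation on the trapezoidal column (denominator 4−1=3):
I_{3,1} = (4·(-0.79683) − (-0.73988)) / 3 = -0.81581
I_{4,1} = (4·(-0.81083) − (-0.79683)) / 3 = -0.81550
I_{4,2} = -0.81550 + (-0.81550 − (-0.81581))/15 = -0.81548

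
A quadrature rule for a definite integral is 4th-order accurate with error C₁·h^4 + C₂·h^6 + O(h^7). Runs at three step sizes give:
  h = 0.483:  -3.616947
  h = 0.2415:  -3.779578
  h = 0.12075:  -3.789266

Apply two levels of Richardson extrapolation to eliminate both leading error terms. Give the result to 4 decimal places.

First eliminate the h^4 term (factor 2^4 = 16):
  B₁ = (16·(-3.779578) − (-3.616947))/15 = -3.790420
  B₂ = (16·(-3.789266) − (-3.779578))/15 = -3.789912
Then eliminate the h^6 term (factor 2^6 = 64):
  (64·(-3.789912) − (-3.790420))/63 = -3.789904

-3.7899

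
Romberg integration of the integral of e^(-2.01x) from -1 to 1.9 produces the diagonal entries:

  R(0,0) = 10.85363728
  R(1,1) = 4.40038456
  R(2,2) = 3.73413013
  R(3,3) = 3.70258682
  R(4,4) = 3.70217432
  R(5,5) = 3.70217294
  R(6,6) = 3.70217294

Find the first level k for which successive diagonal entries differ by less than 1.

|R(1,1) − R(0,0)| = 6.45325272 ≥ 1
|R(2,2) − R(1,1)| = 0.66625443 < 1

k = 2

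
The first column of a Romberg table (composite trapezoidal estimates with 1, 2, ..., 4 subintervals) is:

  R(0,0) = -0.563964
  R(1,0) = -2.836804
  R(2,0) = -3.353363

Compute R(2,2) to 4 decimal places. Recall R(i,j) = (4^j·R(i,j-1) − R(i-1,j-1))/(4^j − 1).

-3.5210

Richardson extrapolation on the trapezoidal column (denominator 4−1=3):
R(1,1) = -2.836804 + (-2.836804 − (-0.563964))/3 = -3.594417
R(2,1) = -3.353363 + (-3.353363 − (-2.836804))/3 = -3.525549
R(2,2) = (16·(-3.525549) − (-3.594417)) / 15 = -3.520958
(Column j=1 coincides with Simpson's rule on the same nodes.)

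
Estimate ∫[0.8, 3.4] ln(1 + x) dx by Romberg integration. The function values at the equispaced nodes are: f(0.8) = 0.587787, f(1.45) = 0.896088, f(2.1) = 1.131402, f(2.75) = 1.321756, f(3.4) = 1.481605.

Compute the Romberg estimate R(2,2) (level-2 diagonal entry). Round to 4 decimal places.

2.8610

R(0,0) (trapezoid, 1 panel, h=2.6000): 2.690210
R(1,0) (trapezoid, 2 panels, h=1.3000): 2.815927
R(2,0) (trapezoid, 4 panels, h=0.6500): 2.849562
R(1,1) = 2.815927 + (2.815927 − 2.690210)/3 = 2.857833
R(2,1) = 2.849562 + (2.849562 − 2.815927)/3 = 2.860774
R(2,2) = 2.860774 + (2.860774 − 2.857833)/15 = 2.860970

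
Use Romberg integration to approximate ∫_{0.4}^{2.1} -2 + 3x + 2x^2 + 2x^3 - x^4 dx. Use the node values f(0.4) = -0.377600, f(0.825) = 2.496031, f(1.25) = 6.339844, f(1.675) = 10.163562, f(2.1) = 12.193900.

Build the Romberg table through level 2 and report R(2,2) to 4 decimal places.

R(0,0) (trapezoid, 1 panel, h=1.7000): 10.043855
R(1,0) (trapezoid, 2 panels, h=0.8500): 10.410795
R(2,0) (trapezoid, 4 panels, h=0.4250): 10.585724
R(1,1) = 10.410795 + (10.410795 − 10.043855)/3 = 10.533108
R(2,1) = 10.585724 + (10.585724 − 10.410795)/3 = 10.644034
R(2,2) = 10.644034 + (10.644034 − 10.533108)/15 = 10.651429

10.6514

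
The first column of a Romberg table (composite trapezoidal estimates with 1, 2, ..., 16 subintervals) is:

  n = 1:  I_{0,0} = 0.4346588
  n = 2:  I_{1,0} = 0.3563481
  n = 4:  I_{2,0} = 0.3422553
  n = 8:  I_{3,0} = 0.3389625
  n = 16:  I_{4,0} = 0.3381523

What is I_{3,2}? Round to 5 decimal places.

0.33789

Richardson extrapolation on the trapezoidal column (denominator 4−1=3):
I_{2,1} = (4·0.3422553 − 0.3563481) / 3 = 0.3375577
I_{3,1} = (4·0.3389625 − 0.3422553) / 3 = 0.3378649
I_{3,2} = (16·0.3378649 − 0.3375577) / 15 = 0.3378854
(Column j=1 coincides with Simpson's rule on the same nodes.)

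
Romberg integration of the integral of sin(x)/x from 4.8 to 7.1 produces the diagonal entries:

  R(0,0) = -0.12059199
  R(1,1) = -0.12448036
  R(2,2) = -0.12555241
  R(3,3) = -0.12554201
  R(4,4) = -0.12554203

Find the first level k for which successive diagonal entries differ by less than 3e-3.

|R(1,1) − R(0,0)| = 0.00388837 ≥ 3e-3
|R(2,2) − R(1,1)| = 0.00107205 < 3e-3

k = 2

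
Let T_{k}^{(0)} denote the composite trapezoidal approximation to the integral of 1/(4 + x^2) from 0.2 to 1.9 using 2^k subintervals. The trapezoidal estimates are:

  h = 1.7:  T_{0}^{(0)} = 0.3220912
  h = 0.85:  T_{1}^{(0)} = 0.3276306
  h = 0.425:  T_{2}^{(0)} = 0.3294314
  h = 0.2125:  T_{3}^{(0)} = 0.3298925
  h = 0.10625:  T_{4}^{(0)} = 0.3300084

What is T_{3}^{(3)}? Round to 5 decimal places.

T_{1}^{(1)} = 0.3276306 + (0.3276306 − 0.3220912)/3 = 0.3294771
T_{2}^{(1)} = (4·0.3294314 − 0.3276306) / 3 = 0.3300317
T_{3}^{(1)} = 0.3298925 + (0.3298925 − 0.3294314)/3 = 0.3300462
T_{2}^{(2)} = (16·0.3300317 − 0.3294771) / 15 = 0.3300687
T_{3}^{(2)} = 0.3300462 + (0.3300462 − 0.3300317)/15 = 0.3300472
T_{3}^{(3)} = 0.3300472 + (0.3300472 − 0.3300687)/63 = 0.3300469

0.33005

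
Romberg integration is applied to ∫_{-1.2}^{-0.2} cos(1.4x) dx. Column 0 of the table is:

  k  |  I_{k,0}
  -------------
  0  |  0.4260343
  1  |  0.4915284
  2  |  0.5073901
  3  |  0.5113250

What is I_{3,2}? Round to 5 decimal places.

I_{2,1} = 0.5073901 + (0.5073901 − 0.4915284)/3 = 0.5126773
I_{3,1} = (4·0.5113250 − 0.5073901) / 3 = 0.5126366
I_{3,2} = 0.5126366 + (0.5126366 − 0.5126773)/15 = 0.5126339

0.51263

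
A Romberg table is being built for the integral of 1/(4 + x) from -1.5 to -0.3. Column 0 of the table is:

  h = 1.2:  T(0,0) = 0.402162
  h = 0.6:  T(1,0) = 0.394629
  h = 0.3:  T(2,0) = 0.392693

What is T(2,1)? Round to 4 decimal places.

Richardson extrapolation on the trapezoidal column (denominator 4−1=3):
T(2,1) = (4·0.392693 − 0.394629) / 3 = 0.392048
(Column j=1 coincides with Simpson's rule on the same nodes.)

0.3920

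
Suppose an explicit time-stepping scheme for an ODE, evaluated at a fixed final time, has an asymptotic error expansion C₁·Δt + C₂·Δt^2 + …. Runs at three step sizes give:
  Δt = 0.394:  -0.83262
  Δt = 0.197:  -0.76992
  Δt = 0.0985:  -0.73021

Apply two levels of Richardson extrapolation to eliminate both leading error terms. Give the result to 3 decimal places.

First eliminate the Δt term (factor 2^1 = 2):
  B₁ = (2·(-0.76992) − (-0.83262))/1 = -0.70722
  B₂ = (2·(-0.73021) − (-0.76992))/1 = -0.69050
Then eliminate the Δt^2 term (factor 2^2 = 4):
  (4·(-0.69050) − (-0.70722))/3 = -0.68493

-0.685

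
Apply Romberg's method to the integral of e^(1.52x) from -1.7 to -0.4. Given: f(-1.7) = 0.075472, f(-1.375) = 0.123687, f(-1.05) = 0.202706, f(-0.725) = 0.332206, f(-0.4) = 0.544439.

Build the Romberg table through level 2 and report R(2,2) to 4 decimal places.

R(0,0) (trapezoid, 1 panel, h=1.3000): 0.402942
R(1,0) (trapezoid, 2 panels, h=0.6500): 0.333230
R(2,0) (trapezoid, 4 panels, h=0.3250): 0.314780
R(1,1) = 0.333230 + (0.333230 − 0.402942)/3 = 0.309993
R(2,1) = 0.314780 + (0.314780 − 0.333230)/3 = 0.308630
R(2,2) = 0.308630 + (0.308630 − 0.309993)/15 = 0.308539

0.3085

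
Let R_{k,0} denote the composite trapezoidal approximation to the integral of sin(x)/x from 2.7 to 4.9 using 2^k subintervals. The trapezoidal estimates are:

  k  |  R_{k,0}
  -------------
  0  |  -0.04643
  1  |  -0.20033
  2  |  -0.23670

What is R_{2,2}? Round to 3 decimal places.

Richardson extrapolation on the trapezoidal column (denominator 4−1=3):
R_{1,1} = -0.20033 + (-0.20033 − (-0.04643))/3 = -0.25163
R_{2,1} = (4·(-0.23670) − (-0.20033)) / 3 = -0.24882
R_{2,2} = -0.24882 + (-0.24882 − (-0.25163))/15 = -0.24863

-0.249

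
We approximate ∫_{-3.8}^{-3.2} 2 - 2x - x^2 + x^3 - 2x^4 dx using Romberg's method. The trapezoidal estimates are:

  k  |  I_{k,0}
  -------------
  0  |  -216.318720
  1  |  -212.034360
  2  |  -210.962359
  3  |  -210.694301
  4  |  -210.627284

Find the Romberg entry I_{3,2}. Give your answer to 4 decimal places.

-210.6049

Richardson extrapolation on the trapezoidal column (denominator 4−1=3):
I_{2,1} = (4·(-210.962359) − (-212.034360)) / 3 = -210.605025
I_{3,1} = (4·(-210.694301) − (-210.962359)) / 3 = -210.604948
I_{3,2} = (16·(-210.604948) − (-210.605025)) / 15 = -210.604943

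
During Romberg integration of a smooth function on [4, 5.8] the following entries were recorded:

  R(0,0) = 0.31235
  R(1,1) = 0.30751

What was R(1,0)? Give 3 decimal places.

From R(1,1) = (4·R(1,0) − R(0,0))/3, solve for R(1,0):
4·R(1,0) = 3·0.30751 + 0.31235 = 1.23488
R(1,0) = 0.30872

0.309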